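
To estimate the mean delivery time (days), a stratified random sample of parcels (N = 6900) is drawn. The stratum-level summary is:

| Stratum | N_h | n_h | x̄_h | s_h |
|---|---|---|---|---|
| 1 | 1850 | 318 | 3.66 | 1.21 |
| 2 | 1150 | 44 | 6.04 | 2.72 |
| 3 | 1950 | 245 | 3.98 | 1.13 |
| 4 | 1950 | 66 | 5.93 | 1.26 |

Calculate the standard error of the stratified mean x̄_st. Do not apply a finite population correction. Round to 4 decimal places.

V̂(x̄_st) = Σ W_h² s_h²/n_h, with W_h = N_h/N and N = 6900:
  stratum 1: (1850/6900)²·1.21²/318 = 0.00033097
  stratum 2: (1150/6900)²·2.72²/44 = 0.00467071
  stratum 3: (1950/6900)²·1.13²/245 = 0.000416257
  stratum 4: (1950/6900)²·1.26²/66 = 0.00192118
V̂(x̄_st) = 0.00733912
SE(x̄_st) = √0.00733912 = 0.0856686

SE(x̄_st) ≈ 0.0857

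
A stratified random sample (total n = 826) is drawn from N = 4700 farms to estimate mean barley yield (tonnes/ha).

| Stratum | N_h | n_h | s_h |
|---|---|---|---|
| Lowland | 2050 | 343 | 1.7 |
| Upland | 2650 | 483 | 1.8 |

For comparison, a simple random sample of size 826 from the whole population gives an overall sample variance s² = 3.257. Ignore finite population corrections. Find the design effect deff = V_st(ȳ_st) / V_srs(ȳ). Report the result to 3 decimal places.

deff ≈ 0.947

V̂(ȳ_st) = Σ W_h² s_h²/n_h, with W_h = N_h/N and N = 4700:
  stratum Lowland: (2050/4700)²·1.7²/343 = 0.00160293
  stratum Upland: (2650/4700)²·1.8²/483 = 0.00213252
V_st = 0.00373546
V_srs = s²/n = 3.257/826 = 0.0039431
deff = V_st / V_srs = 0.00373546/0.0039431 = 0.9473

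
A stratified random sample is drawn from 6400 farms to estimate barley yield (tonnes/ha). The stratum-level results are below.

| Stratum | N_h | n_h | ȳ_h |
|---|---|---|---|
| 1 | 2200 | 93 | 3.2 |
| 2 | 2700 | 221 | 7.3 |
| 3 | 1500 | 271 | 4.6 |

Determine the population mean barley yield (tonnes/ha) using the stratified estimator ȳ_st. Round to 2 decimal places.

N = Σ N_h = 6400. Stratum weights W_h = N_h/N.
ȳ_st = (2200·3.2 + 2700·7.3 + 1500·4.6) / 6400 = 5.2578

ȳ_st ≈ 5.26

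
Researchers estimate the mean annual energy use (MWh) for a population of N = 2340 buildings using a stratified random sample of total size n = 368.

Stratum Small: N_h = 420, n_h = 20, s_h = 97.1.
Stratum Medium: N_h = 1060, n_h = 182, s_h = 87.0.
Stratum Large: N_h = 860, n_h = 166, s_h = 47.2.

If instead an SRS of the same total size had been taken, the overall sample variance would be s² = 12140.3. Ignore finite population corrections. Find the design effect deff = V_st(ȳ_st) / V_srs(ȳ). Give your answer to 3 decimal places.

deff ≈ 0.774

V̂(ȳ_st) = Σ W_h² s_h²/n_h, with W_h = N_h/N and N = 2340:
  stratum Small: (420/2340)²·97.1²/20 = 15.1871
  stratum Medium: (1060/2340)²·87.0²/182 = 8.53389
  stratum Large: (860/2340)²·47.2²/166 = 1.81276
V_st = 25.5338
V_srs = s²/n = 12140.3/368 = 32.9899
deff = V_st / V_srs = 25.5338/32.9899 = 0.7740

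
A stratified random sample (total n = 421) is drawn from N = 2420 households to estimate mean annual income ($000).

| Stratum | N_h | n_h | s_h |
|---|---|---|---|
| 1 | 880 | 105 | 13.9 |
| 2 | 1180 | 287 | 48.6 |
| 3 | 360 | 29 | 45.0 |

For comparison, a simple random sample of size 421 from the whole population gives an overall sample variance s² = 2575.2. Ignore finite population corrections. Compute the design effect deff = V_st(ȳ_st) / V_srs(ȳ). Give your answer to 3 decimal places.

V̂(ȳ_st) = Σ W_h² s_h²/n_h, with W_h = N_h/N and N = 2420:
  stratum 1: (880/2420)²·13.9²/105 = 0.243318
  stratum 2: (1180/2420)²·48.6²/287 = 1.9567
  stratum 3: (360/2420)²·45.0²/29 = 1.54526
V_st = 3.74528
V_srs = s²/n = 2575.2/421 = 6.11686
deff = V_st / V_srs = 3.74528/6.11686 = 0.6123

deff ≈ 0.612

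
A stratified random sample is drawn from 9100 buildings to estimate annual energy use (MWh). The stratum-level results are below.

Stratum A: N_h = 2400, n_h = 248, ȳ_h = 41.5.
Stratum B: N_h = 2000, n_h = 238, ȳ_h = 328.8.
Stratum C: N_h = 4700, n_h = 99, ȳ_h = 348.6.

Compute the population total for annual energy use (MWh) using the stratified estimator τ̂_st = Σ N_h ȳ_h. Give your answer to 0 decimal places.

τ̂_st ≈ 2395620

τ̂_st = Σ N_h ȳ_h = 2400·41.5 + 2000·328.8 + 4700·348.6 = 2395620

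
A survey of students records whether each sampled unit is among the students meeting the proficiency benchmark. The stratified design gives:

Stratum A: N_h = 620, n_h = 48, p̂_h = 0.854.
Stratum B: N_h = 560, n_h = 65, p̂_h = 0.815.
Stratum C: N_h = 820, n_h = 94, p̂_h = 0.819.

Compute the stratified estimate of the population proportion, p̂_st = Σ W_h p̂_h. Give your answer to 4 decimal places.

p̂_st ≈ 0.8287

N = 2000; stratum weights W_h = N_h/N.
p̂_st = Σ W_h p̂_h = (620·0.854 + 560·0.815 + 820·0.819)/2000 = 0.82873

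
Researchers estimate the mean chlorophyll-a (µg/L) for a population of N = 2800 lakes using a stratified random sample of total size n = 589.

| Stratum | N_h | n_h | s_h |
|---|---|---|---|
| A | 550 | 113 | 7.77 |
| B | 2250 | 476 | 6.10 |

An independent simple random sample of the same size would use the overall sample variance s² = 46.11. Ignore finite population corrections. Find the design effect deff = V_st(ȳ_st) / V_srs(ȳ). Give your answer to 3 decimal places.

V̂(ȳ_st) = Σ W_h² s_h²/n_h, with W_h = N_h/N and N = 2800:
  stratum A: (550/2800)²·7.77²/113 = 0.0206145
  stratum B: (2250/2800)²·6.10²/476 = 0.0504779
V_st = 0.0710925
V_srs = s²/n = 46.11/589 = 0.0782852
deff = V_st / V_srs = 0.0710925/0.0782852 = 0.9081

deff ≈ 0.908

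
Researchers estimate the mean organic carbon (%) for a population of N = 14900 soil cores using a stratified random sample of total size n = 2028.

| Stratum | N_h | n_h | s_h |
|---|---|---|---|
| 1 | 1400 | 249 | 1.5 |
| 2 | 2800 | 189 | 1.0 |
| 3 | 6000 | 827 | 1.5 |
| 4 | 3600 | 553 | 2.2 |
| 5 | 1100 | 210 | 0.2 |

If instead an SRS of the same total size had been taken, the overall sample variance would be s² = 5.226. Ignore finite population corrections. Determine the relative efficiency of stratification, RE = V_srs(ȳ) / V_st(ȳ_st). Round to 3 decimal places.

RE ≈ 2.113

V̂(ȳ_st) = Σ W_h² s_h²/n_h, with W_h = N_h/N and N = 14900:
  stratum 1: (1400/14900)²·1.5²/249 = 7.9775e-05
  stratum 2: (2800/14900)²·1.0²/189 = 0.000186845
  stratum 3: (6000/14900)²·1.5²/827 = 0.000441171
  stratum 4: (3600/14900)²·2.2²/553 = 0.00051092
  stratum 5: (1100/14900)²·0.2²/210 = 1.03813e-06
V_st = 0.00121975
V_srs = s²/n = 5.226/2028 = 0.00257692
Relative efficiency = V_srs / V_st = 0.00257692/0.00121975 = 2.1127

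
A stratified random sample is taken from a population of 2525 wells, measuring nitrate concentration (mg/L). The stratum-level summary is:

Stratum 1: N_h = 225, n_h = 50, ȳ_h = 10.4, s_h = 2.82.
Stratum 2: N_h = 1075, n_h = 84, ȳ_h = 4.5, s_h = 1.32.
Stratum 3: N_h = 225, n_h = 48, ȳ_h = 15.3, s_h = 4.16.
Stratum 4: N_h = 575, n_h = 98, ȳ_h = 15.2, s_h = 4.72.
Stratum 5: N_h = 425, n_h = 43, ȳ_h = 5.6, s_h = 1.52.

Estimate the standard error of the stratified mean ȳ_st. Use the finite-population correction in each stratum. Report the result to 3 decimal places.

SE(ȳ_st) ≈ 0.134

V̂(ȳ_st) = Σ W_h² (1 − n_h/N_h) s_h²/n_h, with W_h = N_h/N and N = 2525:
  stratum 1: (225/2525)²·(1 − 50/225)·2.82²/50 = 0.000982259
  stratum 2: (1075/2525)²·(1 − 84/1075)·1.32²/84 = 0.00346599
  stratum 3: (225/2525)²·(1 − 48/225)·4.16²/48 = 0.00225205
  stratum 4: (575/2525)²·(1 − 98/575)·4.72²/98 = 0.00977961
  stratum 5: (425/2525)²·(1 − 43/425)·1.52²/43 = 0.0013682
V̂(ȳ_st) = 0.0178481
SE(ȳ_st) = √0.0178481 = 0.133597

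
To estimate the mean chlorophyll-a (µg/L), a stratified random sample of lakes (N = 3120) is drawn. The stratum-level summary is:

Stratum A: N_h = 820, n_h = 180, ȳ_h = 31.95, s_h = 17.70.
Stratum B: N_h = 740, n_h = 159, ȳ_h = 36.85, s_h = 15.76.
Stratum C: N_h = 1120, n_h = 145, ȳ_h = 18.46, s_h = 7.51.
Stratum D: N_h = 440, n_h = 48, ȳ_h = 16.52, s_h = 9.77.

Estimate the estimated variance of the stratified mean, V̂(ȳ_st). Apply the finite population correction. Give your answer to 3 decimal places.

V̂(ȳ_st) ≈ 0.242

V̂(ȳ_st) = Σ W_h² (1 − n_h/N_h) s_h²/n_h, with W_h = N_h/N and N = 3120:
  stratum A: (820/3120)²·(1 − 180/820)·17.70²/180 = 0.0938337
  stratum B: (740/3120)²·(1 − 159/740)·15.76²/159 = 0.0689944
  stratum C: (1120/3120)²·(1 − 145/1120)·7.51²/145 = 0.043634
  stratum D: (440/3120)²·(1 − 48/440)·9.77²/48 = 0.0352353
V̂(ȳ_st) = 0.241697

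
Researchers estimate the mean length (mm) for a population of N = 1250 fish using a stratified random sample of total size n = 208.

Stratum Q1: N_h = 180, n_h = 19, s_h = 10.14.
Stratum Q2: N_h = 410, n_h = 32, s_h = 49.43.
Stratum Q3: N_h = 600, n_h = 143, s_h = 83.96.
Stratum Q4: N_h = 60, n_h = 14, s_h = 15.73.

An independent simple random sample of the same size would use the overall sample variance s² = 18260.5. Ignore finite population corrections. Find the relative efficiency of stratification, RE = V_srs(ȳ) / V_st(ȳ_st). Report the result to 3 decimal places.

RE ≈ 4.451

V̂(ȳ_st) = Σ W_h² s_h²/n_h, with W_h = N_h/N and N = 1250:
  stratum Q1: (180/1250)²·10.14²/19 = 0.112214
  stratum Q2: (410/1250)²·49.43²/32 = 8.21446
  stratum Q3: (600/1250)²·83.96²/143 = 11.3577
  stratum Q4: (60/1250)²·15.73²/14 = 0.0407204
V_st = 19.7251
V_srs = s²/n = 18260.5/208 = 87.7909
Relative efficiency = V_srs / V_st = 87.7909/19.7251 = 4.4507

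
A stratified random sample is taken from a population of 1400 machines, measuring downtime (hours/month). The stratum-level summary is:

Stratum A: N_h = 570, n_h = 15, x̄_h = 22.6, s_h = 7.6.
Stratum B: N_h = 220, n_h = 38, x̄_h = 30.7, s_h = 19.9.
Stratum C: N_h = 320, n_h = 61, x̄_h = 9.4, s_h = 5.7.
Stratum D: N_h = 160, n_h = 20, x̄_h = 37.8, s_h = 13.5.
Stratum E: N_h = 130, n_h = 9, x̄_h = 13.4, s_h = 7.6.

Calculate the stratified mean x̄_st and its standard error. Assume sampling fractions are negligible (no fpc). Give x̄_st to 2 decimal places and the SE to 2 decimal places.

x̄_st = Σ W_h x̄_h = (570·22.6 + 220·30.7 + 320·9.4 + 160·37.8 + 130·13.4)/1400 = 21.73857
V̂(x̄_st) = Σ W_h² s_h²/n_h, with W_h = N_h/N and N = 1400:
  stratum A: (570/1400)²·7.6²/15 = 0.638307
  stratum B: (220/1400)²·19.9²/38 = 0.257343
  stratum C: (320/1400)²·5.7²/61 = 0.0278268
  stratum D: (160/1400)²·13.5²/20 = 0.11902
  stratum E: (130/1400)²·7.6²/9 = 0.055337
V̂(x̄_st) = 1.09783
SE(x̄_st) = √1.09783 = 1.04778

x̄_st ≈ 21.74, SE ≈ 1.05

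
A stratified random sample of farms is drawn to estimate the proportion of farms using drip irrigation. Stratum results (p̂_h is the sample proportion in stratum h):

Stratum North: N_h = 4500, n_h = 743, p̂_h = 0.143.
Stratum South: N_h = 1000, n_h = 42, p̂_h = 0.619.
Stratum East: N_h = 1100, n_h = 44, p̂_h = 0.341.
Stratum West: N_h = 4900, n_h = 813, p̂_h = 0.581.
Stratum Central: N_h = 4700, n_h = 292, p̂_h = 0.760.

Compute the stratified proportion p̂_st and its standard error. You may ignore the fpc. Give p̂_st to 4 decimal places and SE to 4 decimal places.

N = 16200; stratum weights W_h = N_h/N.
p̂_st = Σ W_h p̂_h = (4500·0.143 + 1000·0.619 + 1100·0.341 + 4900·0.581 + 4700·0.760)/16200 = 0.49731
V̂(p̂_st) = Σ W_h² p̂_h(1−p̂_h)/(n_h−1):
  stratum North: (4500/16200)²·0.143·0.857/742 = 1.27441e-05
  stratum South: (1000/16200)²·0.619·0.381/41 = 2.1918e-05
  stratum East: (1100/16200)²·0.341·0.659/43 = 2.4095e-05
  stratum West: (4900/16200)²·0.581·0.419/812 = 2.74281e-05
  stratum Central: (4700/16200)²·0.760·0.240/291 = 5.27591e-05
V̂(p̂_st) = 0.000138944; SE = √V̂ = 0.0117875

p̂_st ≈ 0.4973, SE ≈ 0.0118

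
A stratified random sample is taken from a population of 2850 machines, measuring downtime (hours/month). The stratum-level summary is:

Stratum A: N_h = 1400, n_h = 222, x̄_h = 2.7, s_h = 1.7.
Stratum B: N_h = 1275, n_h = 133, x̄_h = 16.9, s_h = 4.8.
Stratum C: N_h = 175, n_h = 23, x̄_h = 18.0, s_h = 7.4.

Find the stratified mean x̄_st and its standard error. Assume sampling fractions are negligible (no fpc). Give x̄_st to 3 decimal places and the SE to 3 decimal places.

x̄_st ≈ 9.992, SE ≈ 0.216

x̄_st = Σ W_h x̄_h = (1400·2.7 + 1275·16.9 + 175·18.0)/2850 = 9.99211
V̂(x̄_st) = Σ W_h² s_h²/n_h, with W_h = N_h/N and N = 2850:
  stratum A: (1400/2850)²·1.7²/222 = 0.00314131
  stratum B: (1275/2850)²·4.8²/133 = 0.0346706
  stratum C: (175/2850)²·7.4²/23 = 0.00897681
V̂(x̄_st) = 0.0467887
SE(x̄_st) = √0.0467887 = 0.216307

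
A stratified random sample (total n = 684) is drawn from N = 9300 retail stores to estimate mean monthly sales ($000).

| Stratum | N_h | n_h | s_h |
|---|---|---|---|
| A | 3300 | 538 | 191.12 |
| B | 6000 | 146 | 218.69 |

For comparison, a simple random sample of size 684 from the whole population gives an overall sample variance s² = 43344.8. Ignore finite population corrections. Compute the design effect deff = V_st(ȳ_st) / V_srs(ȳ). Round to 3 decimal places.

V̂(ȳ_st) = Σ W_h² s_h²/n_h, with W_h = N_h/N and N = 9300:
  stratum A: (3300/9300)²·191.12²/538 = 8.54854
  stratum B: (6000/9300)²·218.69²/146 = 136.346
V_st = 144.894
V_srs = s²/n = 43344.8/684 = 63.3696
deff = V_st / V_srs = 144.894/63.3696 = 2.2865

deff ≈ 2.286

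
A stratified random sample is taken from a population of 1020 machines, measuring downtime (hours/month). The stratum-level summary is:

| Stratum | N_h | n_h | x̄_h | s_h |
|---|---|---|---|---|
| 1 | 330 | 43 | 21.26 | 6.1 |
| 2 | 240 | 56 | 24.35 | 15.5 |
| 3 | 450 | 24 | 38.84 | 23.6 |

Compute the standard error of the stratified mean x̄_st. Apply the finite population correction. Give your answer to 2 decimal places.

SE(x̄_st) ≈ 2.13

V̂(x̄_st) = Σ W_h² (1 − n_h/N_h) s_h²/n_h, with W_h = N_h/N and N = 1020:
  stratum 1: (330/1020)²·(1 − 43/330)·6.1²/43 = 0.0787747
  stratum 2: (240/1020)²·(1 − 56/240)·15.5²/56 = 0.182098
  stratum 3: (450/1020)²·(1 − 24/450)·23.6²/24 = 4.27597
V̂(x̄_st) = 4.53684
SE(x̄_st) = √4.53684 = 2.12999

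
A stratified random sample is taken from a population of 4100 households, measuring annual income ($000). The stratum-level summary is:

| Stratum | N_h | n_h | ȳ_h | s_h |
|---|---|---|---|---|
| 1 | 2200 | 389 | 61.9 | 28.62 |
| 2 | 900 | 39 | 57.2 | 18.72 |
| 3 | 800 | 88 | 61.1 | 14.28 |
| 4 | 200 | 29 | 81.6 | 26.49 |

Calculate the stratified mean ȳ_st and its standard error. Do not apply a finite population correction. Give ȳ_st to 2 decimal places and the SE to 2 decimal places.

ȳ_st = Σ W_h ȳ_h = (2200·61.9 + 900·57.2 + 800·61.1 + 200·81.6)/4100 = 61.67317
V̂(ȳ_st) = Σ W_h² s_h²/n_h, with W_h = N_h/N and N = 4100:
  stratum 1: (2200/4100)²·28.62²/389 = 0.606272
  stratum 2: (900/4100)²·18.72²/39 = 0.432977
  stratum 3: (800/4100)²·14.28²/88 = 0.0882238
  stratum 4: (200/4100)²·26.49²/29 = 0.0575782
V̂(ȳ_st) = 1.18505
SE(ȳ_st) = √1.18505 = 1.0886

ȳ_st ≈ 61.67, SE ≈ 1.09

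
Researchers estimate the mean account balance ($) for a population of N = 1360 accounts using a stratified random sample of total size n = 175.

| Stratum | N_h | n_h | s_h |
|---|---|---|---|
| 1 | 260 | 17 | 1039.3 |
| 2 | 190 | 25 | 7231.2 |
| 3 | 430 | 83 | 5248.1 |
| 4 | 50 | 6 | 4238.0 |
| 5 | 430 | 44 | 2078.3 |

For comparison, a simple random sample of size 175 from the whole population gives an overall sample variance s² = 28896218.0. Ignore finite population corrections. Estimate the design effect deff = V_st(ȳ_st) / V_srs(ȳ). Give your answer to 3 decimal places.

deff ≈ 0.546

V̂(ȳ_st) = Σ W_h² s_h²/n_h, with W_h = N_h/N and N = 1360:
  stratum 1: (260/1360)²·1039.3²/17 = 2322.21
  stratum 2: (190/1360)²·7231.2²/25 = 40823.5
  stratum 3: (430/1360)²·5248.1²/83 = 33173
  stratum 4: (50/1360)²·4238.0²/6 = 4046.06
  stratum 5: (430/1360)²·2078.3²/44 = 9813.48
V_st = 90178.3
V_srs = s²/n = 28896218.0/175 = 165121
deff = V_st / V_srs = 90178.3/165121 = 0.5461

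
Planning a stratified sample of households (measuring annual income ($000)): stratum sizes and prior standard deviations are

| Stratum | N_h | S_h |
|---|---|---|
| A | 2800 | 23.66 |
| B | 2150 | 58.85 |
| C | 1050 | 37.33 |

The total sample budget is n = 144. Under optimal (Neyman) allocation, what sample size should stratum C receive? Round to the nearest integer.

24

Neyman allocation: n_h = n · N_h S_h / Σ N_i S_i, with n = 144.
  stratum A: N_h·S_h = 2800·23.66 = 66248.00
  stratum B: N_h·S_h = 2150·58.85 = 126527.50
  stratum C: N_h·S_h = 1050·37.33 = 39196.50
Σ N_h S_h = 231972.00
n for stratum C = 144·39196.50/231972.00 = 24.332 → 24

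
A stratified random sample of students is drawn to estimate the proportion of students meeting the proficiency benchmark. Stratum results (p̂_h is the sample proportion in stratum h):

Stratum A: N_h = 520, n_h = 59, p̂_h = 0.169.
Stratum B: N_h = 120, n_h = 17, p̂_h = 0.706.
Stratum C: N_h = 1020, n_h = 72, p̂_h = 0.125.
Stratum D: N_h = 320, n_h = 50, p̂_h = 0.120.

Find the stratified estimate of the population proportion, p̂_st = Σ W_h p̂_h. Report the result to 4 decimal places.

N = 1980; stratum weights W_h = N_h/N.
p̂_st = Σ W_h p̂_h = (520·0.169 + 120·0.706 + 1020·0.125 + 320·0.120)/1980 = 0.17096

p̂_st ≈ 0.1710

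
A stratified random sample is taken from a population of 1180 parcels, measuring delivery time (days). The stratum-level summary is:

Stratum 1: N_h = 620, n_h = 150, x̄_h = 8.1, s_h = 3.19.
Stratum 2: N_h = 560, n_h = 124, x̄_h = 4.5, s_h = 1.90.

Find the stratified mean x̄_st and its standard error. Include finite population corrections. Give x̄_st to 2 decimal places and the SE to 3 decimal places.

x̄_st = Σ W_h x̄_h = (620·8.1 + 560·4.5)/1180 = 6.39153
V̂(x̄_st) = Σ W_h² (1 − n_h/N_h) s_h²/n_h, with W_h = N_h/N and N = 1180:
  stratum 1: (620/1180)²·(1 − 150/620)·3.19²/150 = 0.0141976
  stratum 2: (560/1180)²·(1 − 124/560)·1.90²/124 = 0.005105
V̂(x̄_st) = 0.0193026
SE(x̄_st) = √0.0193026 = 0.138934

x̄_st ≈ 6.39, SE ≈ 0.139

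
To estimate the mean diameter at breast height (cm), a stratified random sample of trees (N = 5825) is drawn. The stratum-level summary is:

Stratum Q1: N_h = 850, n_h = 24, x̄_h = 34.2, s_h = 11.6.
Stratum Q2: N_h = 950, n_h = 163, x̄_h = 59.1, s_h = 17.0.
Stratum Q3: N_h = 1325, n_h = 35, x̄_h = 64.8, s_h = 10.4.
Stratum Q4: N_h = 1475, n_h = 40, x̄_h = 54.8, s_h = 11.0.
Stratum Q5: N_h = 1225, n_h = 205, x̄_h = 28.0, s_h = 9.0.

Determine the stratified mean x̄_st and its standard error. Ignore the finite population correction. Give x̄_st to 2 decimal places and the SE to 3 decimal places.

x̄_st ≈ 49.13, SE ≈ 0.733

x̄_st = Σ W_h x̄_h = (850·34.2 + 950·59.1 + 1325·64.8 + 1475·54.8 + 1225·28.0)/5825 = 49.13391
V̂(x̄_st) = Σ W_h² s_h²/n_h, with W_h = N_h/N and N = 5825:
  stratum Q1: (850/5825)²·11.6²/24 = 0.119385
  stratum Q2: (950/5825)²·17.0²/163 = 0.0471591
  stratum Q3: (1325/5825)²·10.4²/35 = 0.159896
  stratum Q4: (1475/5825)²·11.0²/40 = 0.193962
  stratum Q5: (1225/5825)²·9.0²/205 = 0.0174748
V̂(x̄_st) = 0.537878
SE(x̄_st) = √0.537878 = 0.733402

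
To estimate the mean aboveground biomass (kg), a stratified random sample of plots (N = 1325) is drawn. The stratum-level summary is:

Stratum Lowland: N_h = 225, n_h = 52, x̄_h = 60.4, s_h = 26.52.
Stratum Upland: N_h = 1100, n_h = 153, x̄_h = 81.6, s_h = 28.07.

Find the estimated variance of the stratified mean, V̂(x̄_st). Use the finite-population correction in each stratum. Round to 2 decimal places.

V̂(x̄_st) = Σ W_h² (1 − n_h/N_h) s_h²/n_h, with W_h = N_h/N and N = 1325:
  stratum Lowland: (225/1325)²·(1 − 52/225)·26.52²/52 = 0.299875
  stratum Upland: (1100/1325)²·(1 − 153/1100)·28.07²/153 = 3.05565
V̂(x̄_st) = 3.35553

V̂(x̄_st) ≈ 3.36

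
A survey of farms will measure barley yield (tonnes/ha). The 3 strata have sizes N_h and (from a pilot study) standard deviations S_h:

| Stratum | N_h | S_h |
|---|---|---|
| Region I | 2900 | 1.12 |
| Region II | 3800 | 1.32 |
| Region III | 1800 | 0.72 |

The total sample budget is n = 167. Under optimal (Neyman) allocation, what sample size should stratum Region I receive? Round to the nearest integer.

57

Neyman allocation: n_h = n · N_h S_h / Σ N_i S_i, with n = 167.
  stratum Region I: N_h·S_h = 2900·1.12 = 3248.00
  stratum Region II: N_h·S_h = 3800·1.32 = 5016.00
  stratum Region III: N_h·S_h = 1800·0.72 = 1296.00
Σ N_h S_h = 9560.00
n for stratum Region I = 167·3248.00/9560.00 = 56.738 → 57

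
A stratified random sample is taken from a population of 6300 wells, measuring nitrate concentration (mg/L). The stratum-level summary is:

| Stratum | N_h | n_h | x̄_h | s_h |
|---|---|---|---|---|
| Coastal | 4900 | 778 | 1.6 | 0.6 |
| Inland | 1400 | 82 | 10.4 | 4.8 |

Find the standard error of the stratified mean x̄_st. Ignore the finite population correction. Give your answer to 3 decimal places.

SE(x̄_st) ≈ 0.119

V̂(x̄_st) = Σ W_h² s_h²/n_h, with W_h = N_h/N and N = 6300:
  stratum Coastal: (4900/6300)²·0.6²/778 = 0.00027992
  stratum Inland: (1400/6300)²·4.8²/82 = 0.0138753
V̂(x̄_st) = 0.0141553
SE(x̄_st) = √0.0141553 = 0.118976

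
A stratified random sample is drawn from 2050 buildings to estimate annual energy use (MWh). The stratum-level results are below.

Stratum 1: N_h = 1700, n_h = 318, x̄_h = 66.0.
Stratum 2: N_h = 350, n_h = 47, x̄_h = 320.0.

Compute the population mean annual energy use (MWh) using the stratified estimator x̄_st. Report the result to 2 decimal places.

N = Σ N_h = 2050. Stratum weights W_h = N_h/N.
x̄_st = (1700·66.0 + 350·320.0) / 2050 = 109.3659

x̄_st ≈ 109.37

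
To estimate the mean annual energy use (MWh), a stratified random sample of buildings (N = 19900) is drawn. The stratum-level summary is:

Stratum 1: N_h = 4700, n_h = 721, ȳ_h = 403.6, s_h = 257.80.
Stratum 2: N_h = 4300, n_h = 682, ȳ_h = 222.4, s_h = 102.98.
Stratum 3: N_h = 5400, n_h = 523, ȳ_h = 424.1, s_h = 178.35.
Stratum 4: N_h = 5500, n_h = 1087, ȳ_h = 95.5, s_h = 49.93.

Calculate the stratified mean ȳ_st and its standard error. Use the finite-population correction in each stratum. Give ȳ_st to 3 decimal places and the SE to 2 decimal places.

ȳ_st ≈ 284.856, SE ≈ 3.02

ȳ_st = Σ W_h ȳ_h = (4700·403.6 + 4300·222.4 + 5400·424.1 + 5500·95.5)/19900 = 284.85578
V̂(ȳ_st) = Σ W_h² (1 − n_h/N_h) s_h²/n_h, with W_h = N_h/N and N = 19900:
  stratum 1: (4700/19900)²·(1 − 721/4700)·257.80²/721 = 4.35308
  stratum 2: (4300/19900)²·(1 − 682/4300)·102.98²/682 = 0.610875
  stratum 3: (5400/19900)²·(1 − 523/5400)·178.35²/523 = 4.04469
  stratum 4: (5500/19900)²·(1 − 1087/5500)·49.93²/1087 = 0.140567
V̂(ȳ_st) = 9.1492
SE(ȳ_st) = √9.1492 = 3.02477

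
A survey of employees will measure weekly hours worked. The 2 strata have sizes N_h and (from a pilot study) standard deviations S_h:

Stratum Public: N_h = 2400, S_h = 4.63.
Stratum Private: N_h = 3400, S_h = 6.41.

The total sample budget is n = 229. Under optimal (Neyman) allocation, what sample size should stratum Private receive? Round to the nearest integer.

152

Neyman allocation: n_h = n · N_h S_h / Σ N_i S_i, with n = 229.
  stratum Public: N_h·S_h = 2400·4.63 = 11112.00
  stratum Private: N_h·S_h = 3400·6.41 = 21794.00
Σ N_h S_h = 32906.00
n for stratum Private = 229·21794.00/32906.00 = 151.669 → 152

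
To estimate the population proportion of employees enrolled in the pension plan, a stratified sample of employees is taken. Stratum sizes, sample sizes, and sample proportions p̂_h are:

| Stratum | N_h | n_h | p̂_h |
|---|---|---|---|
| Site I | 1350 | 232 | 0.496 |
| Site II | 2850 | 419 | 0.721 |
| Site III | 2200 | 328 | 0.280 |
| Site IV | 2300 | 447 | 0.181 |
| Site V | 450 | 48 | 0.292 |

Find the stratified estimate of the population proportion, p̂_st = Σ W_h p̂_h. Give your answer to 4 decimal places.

N = 9150; stratum weights W_h = N_h/N.
p̂_st = Σ W_h p̂_h = (1350·0.496 + 2850·0.721 + 2200·0.280 + 2300·0.181 + 450·0.292)/9150 = 0.42493

p̂_st ≈ 0.4249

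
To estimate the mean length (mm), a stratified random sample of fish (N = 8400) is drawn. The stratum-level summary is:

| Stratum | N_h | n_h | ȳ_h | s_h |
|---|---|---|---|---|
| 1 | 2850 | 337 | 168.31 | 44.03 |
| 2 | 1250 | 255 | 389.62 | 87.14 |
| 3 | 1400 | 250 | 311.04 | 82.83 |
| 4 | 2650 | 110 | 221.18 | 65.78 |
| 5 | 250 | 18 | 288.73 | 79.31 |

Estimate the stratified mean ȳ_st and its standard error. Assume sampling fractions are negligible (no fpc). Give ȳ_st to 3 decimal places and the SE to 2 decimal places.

ȳ_st = Σ W_h ȳ_h = (2850·168.31 + 1250·389.62 + 1400·311.04 + 2650·221.18 + 250·288.73)/8400 = 245.29452
V̂(ȳ_st) = Σ W_h² s_h²/n_h, with W_h = N_h/N and N = 8400:
  stratum 1: (2850/8400)²·44.03²/337 = 0.662214
  stratum 2: (1250/8400)²·87.14²/255 = 0.659411
  stratum 3: (1400/8400)²·82.83²/250 = 0.762312
  stratum 4: (2650/8400)²·65.78²/110 = 3.91497
  stratum 5: (250/8400)²·79.31²/18 = 0.309531
V̂(ȳ_st) = 6.30844
SE(ȳ_st) = √6.30844 = 2.51166

ȳ_st ≈ 245.295, SE ≈ 2.51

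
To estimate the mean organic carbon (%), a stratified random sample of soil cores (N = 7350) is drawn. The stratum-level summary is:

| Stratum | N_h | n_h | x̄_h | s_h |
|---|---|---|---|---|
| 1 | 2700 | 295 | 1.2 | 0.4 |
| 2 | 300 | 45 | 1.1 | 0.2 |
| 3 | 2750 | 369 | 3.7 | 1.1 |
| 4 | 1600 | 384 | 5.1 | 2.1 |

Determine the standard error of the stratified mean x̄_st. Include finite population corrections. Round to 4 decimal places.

V̂(x̄_st) = Σ W_h² (1 − n_h/N_h) s_h²/n_h, with W_h = N_h/N and N = 7350:
  stratum 1: (2700/7350)²·(1 − 295/2700)·0.4²/295 = 6.51932e-05
  stratum 2: (300/7350)²·(1 − 45/300)·0.2²/45 = 1.25873e-06
  stratum 3: (2750/7350)²·(1 − 369/2750)·1.1²/369 = 0.000397444
  stratum 4: (1600/7350)²·(1 − 384/1600)·2.1²/384 = 0.000413605
V̂(x̄_st) = 0.000877502
SE(x̄_st) = √0.000877502 = 0.0296227

SE(x̄_st) ≈ 0.0296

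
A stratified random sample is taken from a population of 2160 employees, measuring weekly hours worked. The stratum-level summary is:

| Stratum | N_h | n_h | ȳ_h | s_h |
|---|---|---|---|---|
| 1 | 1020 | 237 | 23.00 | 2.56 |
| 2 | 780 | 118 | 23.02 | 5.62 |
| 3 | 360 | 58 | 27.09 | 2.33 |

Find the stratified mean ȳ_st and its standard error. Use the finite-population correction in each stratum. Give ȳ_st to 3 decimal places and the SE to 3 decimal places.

ȳ_st = Σ W_h ȳ_h = (1020·23.00 + 780·23.02 + 360·27.09)/2160 = 23.68889
V̂(ȳ_st) = Σ W_h² (1 − n_h/N_h) s_h²/n_h, with W_h = N_h/N and N = 2160:
  stratum 1: (1020/2160)²·(1 − 237/1020)·2.56²/237 = 0.00473354
  stratum 2: (780/2160)²·(1 − 118/780)·5.62²/118 = 0.0296235
  stratum 3: (360/2160)²·(1 − 58/360)·2.33²/58 = 0.00218115
V̂(ȳ_st) = 0.0365381
SE(ȳ_st) = √0.0365381 = 0.19115

ȳ_st ≈ 23.689, SE ≈ 0.191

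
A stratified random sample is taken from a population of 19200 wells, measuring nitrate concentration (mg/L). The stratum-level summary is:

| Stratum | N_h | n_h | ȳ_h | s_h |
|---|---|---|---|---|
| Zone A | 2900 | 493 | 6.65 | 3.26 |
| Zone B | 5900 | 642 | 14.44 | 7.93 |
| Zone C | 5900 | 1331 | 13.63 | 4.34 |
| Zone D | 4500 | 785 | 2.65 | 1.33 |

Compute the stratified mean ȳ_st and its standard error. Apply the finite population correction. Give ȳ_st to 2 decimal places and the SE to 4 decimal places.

ȳ_st ≈ 10.25, SE ≈ 0.0989

ȳ_st = Σ W_h ȳ_h = (2900·6.65 + 5900·14.44 + 5900·13.63 + 4500·2.65)/19200 = 10.25120
V̂(ȳ_st) = Σ W_h² (1 − n_h/N_h) s_h²/n_h, with W_h = N_h/N and N = 19200:
  stratum Zone A: (2900/19200)²·(1 − 493/2900)·3.26²/493 = 0.000408188
  stratum Zone B: (5900/19200)²·(1 − 642/5900)·7.93²/642 = 0.00824293
  stratum Zone C: (5900/19200)²·(1 − 1331/5900)·4.34²/1331 = 0.00103484
  stratum Zone D: (4500/19200)²·(1 − 785/4500)·1.33²/785 = 0.000102189
V̂(ȳ_st) = 0.00978814
SE(ȳ_st) = √0.00978814 = 0.098935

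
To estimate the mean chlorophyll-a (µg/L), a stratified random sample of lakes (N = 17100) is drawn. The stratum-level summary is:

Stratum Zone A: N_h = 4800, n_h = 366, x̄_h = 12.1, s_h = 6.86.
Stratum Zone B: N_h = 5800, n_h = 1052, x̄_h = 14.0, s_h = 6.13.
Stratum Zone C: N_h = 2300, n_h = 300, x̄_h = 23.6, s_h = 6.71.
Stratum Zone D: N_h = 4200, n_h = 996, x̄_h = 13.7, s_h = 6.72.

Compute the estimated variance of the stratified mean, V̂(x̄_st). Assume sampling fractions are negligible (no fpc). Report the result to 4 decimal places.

V̂(x̄_st) = Σ W_h² s_h²/n_h, with W_h = N_h/N and N = 17100:
  stratum Zone A: (4800/17100)²·6.86²/366 = 0.0101311
  stratum Zone B: (5800/17100)²·6.13²/1052 = 0.00410931
  stratum Zone C: (2300/17100)²·6.71²/300 = 0.00271511
  stratum Zone D: (4200/17100)²·6.72²/996 = 0.00273518
V̂(x̄_st) = 0.0196907

V̂(x̄_st) ≈ 0.0197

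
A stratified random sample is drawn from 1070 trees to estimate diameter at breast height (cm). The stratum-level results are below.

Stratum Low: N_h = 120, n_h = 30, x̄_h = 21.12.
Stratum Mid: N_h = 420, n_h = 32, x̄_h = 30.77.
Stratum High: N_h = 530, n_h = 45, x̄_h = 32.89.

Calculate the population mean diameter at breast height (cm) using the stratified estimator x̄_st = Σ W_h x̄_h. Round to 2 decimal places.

x̄_st ≈ 30.74

N = Σ N_h = 1070. Stratum weights W_h = N_h/N.
x̄_st = (120·21.12 + 420·30.77 + 530·32.89) / 1070 = 30.7379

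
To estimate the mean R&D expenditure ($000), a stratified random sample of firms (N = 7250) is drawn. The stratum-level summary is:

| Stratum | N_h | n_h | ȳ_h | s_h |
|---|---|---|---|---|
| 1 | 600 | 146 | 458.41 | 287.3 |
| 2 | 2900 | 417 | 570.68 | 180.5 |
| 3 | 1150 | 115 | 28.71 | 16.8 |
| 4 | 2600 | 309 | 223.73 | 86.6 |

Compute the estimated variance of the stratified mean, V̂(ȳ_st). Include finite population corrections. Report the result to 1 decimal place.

V̂(ȳ_st) = Σ W_h² (1 − n_h/N_h) s_h²/n_h, with W_h = N_h/N and N = 7250:
  stratum 1: (600/7250)²·(1 − 146/600)·287.3²/146 = 2.92988
  stratum 2: (2900/7250)²·(1 − 417/2900)·180.5²/417 = 10.7033
  stratum 3: (1150/7250)²·(1 − 115/1150)·16.8²/115 = 0.0555754
  stratum 4: (2600/7250)²·(1 − 309/2600)·86.6²/309 = 2.75042
V̂(ȳ_st) = 16.4392

V̂(ȳ_st) ≈ 16.4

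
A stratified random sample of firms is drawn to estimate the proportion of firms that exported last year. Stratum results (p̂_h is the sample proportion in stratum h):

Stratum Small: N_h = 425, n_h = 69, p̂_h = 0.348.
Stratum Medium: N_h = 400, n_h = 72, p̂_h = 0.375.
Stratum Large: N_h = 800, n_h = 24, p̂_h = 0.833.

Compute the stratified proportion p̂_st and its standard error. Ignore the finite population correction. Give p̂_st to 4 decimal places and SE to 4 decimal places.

N = 1625; stratum weights W_h = N_h/N.
p̂_st = Σ W_h p̂_h = (425·0.348 + 400·0.375 + 800·0.833)/1625 = 0.59342
V̂(p̂_st) = Σ W_h² p̂_h(1−p̂_h)/(n_h−1):
  stratum Small: (425/1625)²·0.348·0.652/68 = 0.000228239
  stratum Medium: (400/1625)²·0.375·0.625/71 = 0.000200017
  stratum Large: (800/1625)²·0.833·0.167/23 = 0.00146591
V̂(p̂_st) = 0.00189416; SE = √V̂ = 0.043522

p̂_st ≈ 0.5934, SE ≈ 0.0435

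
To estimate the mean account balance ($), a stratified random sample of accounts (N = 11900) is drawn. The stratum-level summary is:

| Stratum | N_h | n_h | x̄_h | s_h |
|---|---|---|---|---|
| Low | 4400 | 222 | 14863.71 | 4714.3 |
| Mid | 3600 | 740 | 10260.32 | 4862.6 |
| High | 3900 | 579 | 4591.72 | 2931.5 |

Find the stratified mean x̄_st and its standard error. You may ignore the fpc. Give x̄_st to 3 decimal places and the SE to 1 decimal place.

x̄_st ≈ 10104.637, SE ≈ 134.9

x̄_st = Σ W_h x̄_h = (4400·14863.71 + 3600·10260.32 + 3900·4591.72)/11900 = 10104.63731
V̂(x̄_st) = Σ W_h² s_h²/n_h, with W_h = N_h/N and N = 11900:
  stratum Low: (4400/11900)²·4714.3²/222 = 13686.5
  stratum Mid: (3600/11900)²·4862.6²/740 = 2924.26
  stratum High: (3900/11900)²·2931.5²/579 = 1594.18
V̂(x̄_st) = 18205
SE(x̄_st) = √18205 = 134.926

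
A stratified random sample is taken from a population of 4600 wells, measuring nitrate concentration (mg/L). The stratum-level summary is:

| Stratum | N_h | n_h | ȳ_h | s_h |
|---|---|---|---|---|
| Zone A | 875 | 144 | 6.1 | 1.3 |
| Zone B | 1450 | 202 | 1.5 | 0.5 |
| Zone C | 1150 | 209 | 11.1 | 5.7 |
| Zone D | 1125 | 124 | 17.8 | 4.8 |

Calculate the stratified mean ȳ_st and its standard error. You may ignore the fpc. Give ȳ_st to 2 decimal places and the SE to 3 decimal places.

ȳ_st = Σ W_h ȳ_h = (875·6.1 + 1450·1.5 + 1150·11.1 + 1125·17.8)/4600 = 8.76141
V̂(ȳ_st) = Σ W_h² s_h²/n_h, with W_h = N_h/N and N = 4600:
  stratum Zone A: (875/4600)²·1.3²/144 = 0.000424644
  stratum Zone B: (1450/4600)²·0.5²/202 = 0.000122973
  stratum Zone C: (1150/4600)²·5.7²/209 = 0.00971591
  stratum Zone D: (1125/4600)²·4.8²/124 = 0.0111135
V̂(ȳ_st) = 0.021377
SE(ȳ_st) = √0.021377 = 0.146209

ȳ_st ≈ 8.76, SE ≈ 0.146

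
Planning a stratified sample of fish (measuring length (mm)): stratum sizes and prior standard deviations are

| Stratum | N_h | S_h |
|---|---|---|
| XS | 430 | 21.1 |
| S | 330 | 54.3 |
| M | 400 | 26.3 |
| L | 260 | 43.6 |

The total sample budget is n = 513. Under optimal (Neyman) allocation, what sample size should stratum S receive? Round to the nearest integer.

Neyman allocation: n_h = n · N_h S_h / Σ N_i S_i, with n = 513.
  stratum XS: N_h·S_h = 430·21.1 = 9073.00
  stratum S: N_h·S_h = 330·54.3 = 17919.00
  stratum M: N_h·S_h = 400·26.3 = 10520.00
  stratum L: N_h·S_h = 260·43.6 = 11336.00
Σ N_h S_h = 48848.00
n for stratum S = 513·17919.00/48848.00 = 188.185 → 188

188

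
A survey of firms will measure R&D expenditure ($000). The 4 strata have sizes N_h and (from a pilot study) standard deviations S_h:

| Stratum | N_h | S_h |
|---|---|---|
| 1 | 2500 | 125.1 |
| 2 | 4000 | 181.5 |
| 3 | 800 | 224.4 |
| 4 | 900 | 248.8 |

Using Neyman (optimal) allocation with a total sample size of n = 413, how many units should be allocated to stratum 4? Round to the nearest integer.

64

Neyman allocation: n_h = n · N_h S_h / Σ N_i S_i, with n = 413.
  stratum 1: N_h·S_h = 2500·125.1 = 312750.00
  stratum 2: N_h·S_h = 4000·181.5 = 726000.00
  stratum 3: N_h·S_h = 800·224.4 = 179520.00
  stratum 4: N_h·S_h = 900·248.8 = 223920.00
Σ N_h S_h = 1442190.00
n for stratum 4 = 413·223920.00/1442190.00 = 64.124 → 64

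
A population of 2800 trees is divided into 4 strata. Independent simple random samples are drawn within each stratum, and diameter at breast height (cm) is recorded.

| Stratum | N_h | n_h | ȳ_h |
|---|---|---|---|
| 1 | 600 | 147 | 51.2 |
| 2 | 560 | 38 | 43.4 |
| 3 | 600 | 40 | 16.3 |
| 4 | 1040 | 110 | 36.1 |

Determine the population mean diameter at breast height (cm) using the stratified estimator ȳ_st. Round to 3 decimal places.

ȳ_st ≈ 36.553

N = Σ N_h = 2800. Stratum weights W_h = N_h/N.
ȳ_st = (600·51.2 + 560·43.4 + 600·16.3 + 1040·36.1) / 2800 = 36.55286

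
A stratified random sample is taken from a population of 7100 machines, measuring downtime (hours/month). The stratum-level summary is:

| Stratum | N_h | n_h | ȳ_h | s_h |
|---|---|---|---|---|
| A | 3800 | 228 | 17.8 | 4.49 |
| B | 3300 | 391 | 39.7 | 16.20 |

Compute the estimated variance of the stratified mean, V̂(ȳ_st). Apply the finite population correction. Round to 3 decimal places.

V̂(ȳ_st) ≈ 0.152

V̂(ȳ_st) = Σ W_h² (1 − n_h/N_h) s_h²/n_h, with W_h = N_h/N and N = 7100:
  stratum A: (3800/7100)²·(1 − 228/3800)·4.49²/228 = 0.0238087
  stratum B: (3300/7100)²·(1 − 391/3300)·16.20²/391 = 0.127819
V̂(ȳ_st) = 0.151627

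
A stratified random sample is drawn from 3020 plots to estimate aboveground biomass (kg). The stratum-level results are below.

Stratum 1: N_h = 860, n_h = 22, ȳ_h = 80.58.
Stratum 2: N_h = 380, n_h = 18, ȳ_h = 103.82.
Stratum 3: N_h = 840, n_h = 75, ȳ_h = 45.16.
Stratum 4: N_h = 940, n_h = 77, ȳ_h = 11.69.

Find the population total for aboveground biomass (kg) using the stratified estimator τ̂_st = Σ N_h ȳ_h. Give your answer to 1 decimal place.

τ̂_st ≈ 157673.4

τ̂_st = Σ N_h ȳ_h = 860·80.58 + 380·103.82 + 840·45.16 + 940·11.69 = 157673.4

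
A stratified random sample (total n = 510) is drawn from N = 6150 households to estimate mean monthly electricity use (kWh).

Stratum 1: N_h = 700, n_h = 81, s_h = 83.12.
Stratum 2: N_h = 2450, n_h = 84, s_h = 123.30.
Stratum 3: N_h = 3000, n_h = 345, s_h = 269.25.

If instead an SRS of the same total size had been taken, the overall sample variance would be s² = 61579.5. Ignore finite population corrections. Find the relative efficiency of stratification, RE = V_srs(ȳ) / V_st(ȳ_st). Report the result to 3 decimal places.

V̂(ȳ_st) = Σ W_h² s_h²/n_h, with W_h = N_h/N and N = 6150:
  stratum 1: (700/6150)²·83.12²/81 = 1.10502
  stratum 2: (2450/6150)²·123.30²/84 = 28.7229
  stratum 3: (3000/6150)²·269.25²/345 = 50.0017
V_st = 79.8296
V_srs = s²/n = 61579.5/510 = 120.744
Relative efficiency = V_srs / V_st = 120.744/79.8296 = 1.5125

RE ≈ 1.513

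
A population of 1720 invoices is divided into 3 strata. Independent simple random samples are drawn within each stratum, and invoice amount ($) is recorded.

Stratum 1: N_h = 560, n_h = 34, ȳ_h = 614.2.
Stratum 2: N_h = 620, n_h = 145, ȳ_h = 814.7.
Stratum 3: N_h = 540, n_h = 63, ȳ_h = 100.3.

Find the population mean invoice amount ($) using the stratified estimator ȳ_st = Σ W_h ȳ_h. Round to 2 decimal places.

ȳ_st ≈ 525.13

N = Σ N_h = 1720. Stratum weights W_h = N_h/N.
ȳ_st = (560·614.2 + 620·814.7 + 540·100.3) / 1720 = 525.1326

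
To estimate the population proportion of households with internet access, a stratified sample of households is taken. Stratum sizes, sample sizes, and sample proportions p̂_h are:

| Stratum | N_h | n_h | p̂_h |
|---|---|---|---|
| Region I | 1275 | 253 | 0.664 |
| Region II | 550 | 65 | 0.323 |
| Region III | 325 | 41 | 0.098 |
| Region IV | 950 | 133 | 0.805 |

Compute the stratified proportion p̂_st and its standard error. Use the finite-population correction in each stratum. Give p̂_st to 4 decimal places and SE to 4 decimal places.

N = 3100; stratum weights W_h = N_h/N.
p̂_st = Σ W_h p̂_h = (1275·0.664 + 550·0.323 + 325·0.098 + 950·0.805)/3100 = 0.58737
V̂(p̂_st) = Σ W_h² (1 − n_h/N_h) p̂_h(1−p̂_h)/(n_h−1):
  stratum Region I: (1275/3100)²·(1 − 253/1275)·0.664·0.336/252 = 0.000120045
  stratum Region II: (550/3100)²·(1 − 65/550)·0.323·0.677/64 = 9.48402e-05
  stratum Region III: (325/3100)²·(1 − 41/325)·0.098·0.902/40 = 2.12252e-05
  stratum Region IV: (950/3100)²·(1 − 133/950)·0.805·0.195/132 = 9.60459e-05
V̂(p̂_st) = 0.000332156; SE = √V̂ = 0.0182252

p̂_st ≈ 0.5874, SE ≈ 0.0182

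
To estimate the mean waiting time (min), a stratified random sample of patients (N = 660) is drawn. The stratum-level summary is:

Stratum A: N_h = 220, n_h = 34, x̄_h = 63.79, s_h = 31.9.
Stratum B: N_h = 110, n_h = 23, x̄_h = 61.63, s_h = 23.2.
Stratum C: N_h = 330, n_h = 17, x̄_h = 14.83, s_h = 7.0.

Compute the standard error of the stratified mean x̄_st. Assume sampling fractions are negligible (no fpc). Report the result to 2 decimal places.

SE(x̄_st) ≈ 2.17

V̂(x̄_st) = Σ W_h² s_h²/n_h, with W_h = N_h/N and N = 660:
  stratum A: (220/660)²·31.9²/34 = 3.32552
  stratum B: (110/660)²·23.2²/23 = 0.650048
  stratum C: (330/660)²·7.0²/17 = 0.720588
V̂(x̄_st) = 4.69616
SE(x̄_st) = √4.69616 = 2.16706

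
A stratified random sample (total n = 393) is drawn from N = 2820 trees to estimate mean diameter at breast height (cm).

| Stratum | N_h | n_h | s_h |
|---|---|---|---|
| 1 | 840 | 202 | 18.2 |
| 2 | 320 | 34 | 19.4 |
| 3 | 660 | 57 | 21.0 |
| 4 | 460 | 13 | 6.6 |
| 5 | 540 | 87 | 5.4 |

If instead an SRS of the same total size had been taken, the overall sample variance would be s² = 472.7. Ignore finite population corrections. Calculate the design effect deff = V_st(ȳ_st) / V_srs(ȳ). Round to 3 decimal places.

V̂(ȳ_st) = Σ W_h² s_h²/n_h, with W_h = N_h/N and N = 2820:
  stratum 1: (840/2820)²·18.2²/202 = 0.145496
  stratum 2: (320/2820)²·19.4²/34 = 0.142537
  stratum 3: (660/2820)²·21.0²/57 = 0.423793
  stratum 4: (460/2820)²·6.6²/13 = 0.0891583
  stratum 5: (540/2820)²·5.4²/87 = 0.0122902
V_st = 0.813274
V_srs = s²/n = 472.7/393 = 1.2028
deff = V_st / V_srs = 0.813274/1.2028 = 0.6762

deff ≈ 0.676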